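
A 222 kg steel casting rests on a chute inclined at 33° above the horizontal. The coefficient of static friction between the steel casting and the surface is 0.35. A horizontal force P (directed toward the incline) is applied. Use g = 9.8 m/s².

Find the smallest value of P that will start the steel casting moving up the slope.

P ≈ 2810 N

At impending motion up the slope, friction acts down-slope at its limit: f = μ_s N.
Perpendicular to the incline: N = m g cos θ + P sin θ.
Along the incline: P cos θ = m g sin θ + μ_s N = m g sin θ + μ_s (m g cos θ + P sin θ).
Solving, P (cos θ − μ_s sin θ) = m g (sin θ + μ_s cos θ), so P = 222×9.8×(sin 33° + 0.35 cos 33°)/(cos 33° − 0.35 sin 33°) = 2180×0.8382/0.648 = 2810 N.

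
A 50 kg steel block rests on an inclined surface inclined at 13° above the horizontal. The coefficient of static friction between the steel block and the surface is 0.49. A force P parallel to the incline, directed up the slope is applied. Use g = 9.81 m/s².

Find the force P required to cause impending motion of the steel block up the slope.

P ≈ 345 N

At impending motion up the slope, friction acts down-slope at its limit: f = μ_s N.
P is parallel to the surface, so N = m g cos θ = 478 N.
Along the incline: P = m g sin θ + μ_s N = 110 + 0.49×478 = 345 N.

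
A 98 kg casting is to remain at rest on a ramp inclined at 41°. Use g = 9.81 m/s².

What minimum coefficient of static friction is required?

At the slip threshold m g sin θ = μ_s m g cos θ, so μ_s,min = tan θ.
μ_s,min = tan 41° = 0.869.

μ_s,min ≈ 0.869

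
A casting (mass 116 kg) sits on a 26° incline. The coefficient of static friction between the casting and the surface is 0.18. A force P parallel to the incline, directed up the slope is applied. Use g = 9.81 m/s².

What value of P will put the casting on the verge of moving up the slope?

At impending motion up the slope, friction acts down-slope at its limit: f = μ_s N.
P is parallel to the surface, so N = m g cos θ = 1020 N.
Along the incline: P = m g sin θ + μ_s N = 499 + 0.18×1020 = 683 N.

P ≈ 683 N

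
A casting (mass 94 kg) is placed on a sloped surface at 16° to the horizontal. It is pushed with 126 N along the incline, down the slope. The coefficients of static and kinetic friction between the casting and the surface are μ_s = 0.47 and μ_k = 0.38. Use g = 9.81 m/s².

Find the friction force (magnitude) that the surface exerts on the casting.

f ≈ 380 N (up the incline)

The normal reaction is N = m g cos θ = 886.4 N.
The friction needed for equilibrium is m g sin θ + P = 254.2 + 126 = 380.2 N, measured positive up-slope.
Static friction can supply at most μ_s N = 416.6 N.
Since |380.2| ≤ 416.6 N, no slip — friction simply equals what equilibrium demands.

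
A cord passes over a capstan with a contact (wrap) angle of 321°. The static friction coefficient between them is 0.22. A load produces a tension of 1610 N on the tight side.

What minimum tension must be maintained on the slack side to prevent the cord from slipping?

T_min ≈ 469 N

Capstan equation at impending slip: T_tight/T_slack = e^{μβ}.
β = 321° = 5.603 rad; e^{μβ} = e^{0.22×5.603} = 3.43.
T_slack = T_tight / e^{μβ} = 1610 / 3.43 = 469 N.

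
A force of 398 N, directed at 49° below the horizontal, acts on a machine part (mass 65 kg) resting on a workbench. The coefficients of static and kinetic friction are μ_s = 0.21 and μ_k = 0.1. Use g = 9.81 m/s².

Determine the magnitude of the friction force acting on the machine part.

f ≈ 93.8 N

N = m g + P sin α = 637.6 + 398×sin 49° = 938 N.
The horizontal driving force is P cos α = 261.1 N, so equilibrium needs friction f = 261.1 N.
The static-friction limit is μ_s N = 197 N.
261.1 > 197 N → the machine part slides; f = μ_k N = 0.1×938 = 93.8 N.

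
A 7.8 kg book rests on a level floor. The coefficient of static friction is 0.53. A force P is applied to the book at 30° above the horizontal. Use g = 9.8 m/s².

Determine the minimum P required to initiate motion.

N = m g − P sin α (the pull lifts the book).
At impending slip, P cos α = μ_s N = μ_s (m g − P sin α).
Solving: P (cos α + μ_s sin α) = μ_s m g → P = 0.53×76.4/(cos 30° + 0.53 sin 30°) = 40.5/1.131 = 35.8 N.

P ≈ 35.8 N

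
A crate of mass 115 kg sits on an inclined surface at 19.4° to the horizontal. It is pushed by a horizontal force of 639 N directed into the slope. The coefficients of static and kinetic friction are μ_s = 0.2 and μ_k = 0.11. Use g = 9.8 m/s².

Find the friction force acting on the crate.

f ≈ 228 N (down the incline)

The horizontal push has a component P sin θ into the surface, so N = m g cos θ + P sin θ = 1063 + 212.3 = 1275 N.
Along the incline, the net driving force (taking up-slope positive) is P cos θ − m g sin θ = 602.7 − 374.3 = 228.4 N, so equilibrium requires friction f = -228.4 N (down-slope).
Maximum static friction: μ_s N = 0.2 × 1275 = 255.1 N.
|f_req| = 228.4 ≤ 255.1 N → the crate is in equilibrium; friction equals the required value.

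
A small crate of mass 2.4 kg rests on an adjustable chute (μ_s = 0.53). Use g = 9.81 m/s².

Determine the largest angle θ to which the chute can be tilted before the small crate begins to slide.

θ_max ≈ 27.9°

At the slip threshold, m g sin θ = μ_s · m g cos θ, so tan θ = μ_s.
θ_max = arctan(0.53) = 27.9°.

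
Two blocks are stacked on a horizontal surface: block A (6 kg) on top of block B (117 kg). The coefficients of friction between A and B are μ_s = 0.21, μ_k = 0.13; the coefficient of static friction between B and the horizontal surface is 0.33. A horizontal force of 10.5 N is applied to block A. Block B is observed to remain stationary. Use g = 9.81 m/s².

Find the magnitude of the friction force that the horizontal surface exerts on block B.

Normal force at the A–B interface: N₁ = m_A g = 58.86 N.
So the A–B interface can sustain at most μ_s N₁ = 12.36 N of static friction.
Since P = 10.5 N ≤ 12.36 N, A does not slip on B; friction on A equals P = 10.5 N.
B experiences an equal 10.5 N forward from A (third law). B is in equilibrium, so the floor supplies f₂ = 10.5 N of static friction (limit μ_s(m_A+m_B)g = 398.2 N, not exceeded).

f ≈ 10.5 N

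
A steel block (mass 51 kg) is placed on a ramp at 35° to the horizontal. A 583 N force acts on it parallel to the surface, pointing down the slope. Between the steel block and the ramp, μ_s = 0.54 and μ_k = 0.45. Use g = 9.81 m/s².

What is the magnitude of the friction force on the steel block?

f ≈ 184 N (up the incline)

Normal force: N = m g cos θ = 51 × 9.81 × cos 35° = 409.8 N.
For equilibrium along the incline the friction force must supply f = m g sin θ + P = 287 + 583 = 870 N (positive meaning up-slope).
Maximum static friction available: μ_s N = 0.54 × 409.8 = 221.3 N.
|870| exceeds 221.3 N, so the steel block slips down-slope; friction is kinetic, f = μ_k N = 0.45×409.8 = 184 N.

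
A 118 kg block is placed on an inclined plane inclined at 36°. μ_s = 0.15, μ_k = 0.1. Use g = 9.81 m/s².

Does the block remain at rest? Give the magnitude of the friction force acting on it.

N = m g cos θ = 937 N.
Down-slope weight component: m g sin θ = 680 N.
μ_s N = 140 N.
680 > 140 N, so it slides; kinetic friction f = μ_k N = 0.1×937 = 93.7 N.

f ≈ 93.7 N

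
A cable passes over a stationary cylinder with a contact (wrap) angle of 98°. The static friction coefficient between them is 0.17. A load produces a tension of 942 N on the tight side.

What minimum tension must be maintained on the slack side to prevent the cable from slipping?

Capstan equation at impending slip: T_tight/T_slack = e^{μβ}.
β = 98° = 1.71 rad; e^{μβ} = e^{0.17×1.71} = 1.337.
T_slack = T_tight / e^{μβ} = 942 / 1.337 = 704 N.

T_min ≈ 704 N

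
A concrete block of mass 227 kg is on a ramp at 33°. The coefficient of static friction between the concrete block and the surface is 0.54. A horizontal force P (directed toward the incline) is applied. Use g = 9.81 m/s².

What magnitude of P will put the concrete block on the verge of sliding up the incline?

At impending motion up the slope, friction acts down-slope at its limit: f = μ_s N.
Perpendicular to the incline: N = m g cos θ + P sin θ.
Along the incline: P cos θ = m g sin θ + μ_s N = m g sin θ + μ_s (m g cos θ + P sin θ).
Solving, P (cos θ − μ_s sin θ) = m g (sin θ + μ_s cos θ), so P = 227×9.81×(sin 33° + 0.54 cos 33°)/(cos 33° − 0.54 sin 33°) = 2230×0.9975/0.5446 = 4080 N.

P ≈ 4080 N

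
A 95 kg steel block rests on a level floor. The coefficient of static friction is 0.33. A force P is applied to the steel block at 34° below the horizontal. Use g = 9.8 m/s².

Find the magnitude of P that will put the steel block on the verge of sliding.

N = m g + P sin α (the push presses the steel block into the level floor).
At impending slip, P cos α = μ_s N = μ_s (m g + P sin α).
Solving: P (cos α − μ_s sin α) = μ_s m g → P = 0.33×931/(cos 34° − 0.33 sin 34°) = 307/0.6445 = 477 N.

P ≈ 477 N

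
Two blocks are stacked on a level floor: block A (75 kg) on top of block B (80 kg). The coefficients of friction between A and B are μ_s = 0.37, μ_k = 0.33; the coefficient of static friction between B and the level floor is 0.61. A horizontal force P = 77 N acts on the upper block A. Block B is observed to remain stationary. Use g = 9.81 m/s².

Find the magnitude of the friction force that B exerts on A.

f ≈ 77 N

The normal force B exerts on A is simply A's weight, N₁ = 735.8 N.
So the A–B interface can sustain at most μ_s N₁ = 272.2 N of static friction.
Since P = 77 N ≤ 272.2 N, A does not slip on B; friction on A equals P = 77 N.
B experiences an equal 77 N forward from A (third law). B is in equilibrium, so the floor supplies f₂ = 77 N of static friction (limit μ_s(m_A+m_B)g = 927.5 N, not exceeded).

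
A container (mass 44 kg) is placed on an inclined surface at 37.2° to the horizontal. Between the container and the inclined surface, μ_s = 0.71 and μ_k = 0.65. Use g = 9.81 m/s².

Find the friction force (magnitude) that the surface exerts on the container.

Normal force: N = m g cos θ = 44 × 9.81 × cos 37.2° = 343.8 N.
Along the slope the weight component is m g sin θ = 261 N; friction must supply exactly this, acting up-slope.
Static friction can supply at most μ_s N = 244.1 N.
|261| exceeds 244.1 N, so the container slips down-slope; friction is kinetic, f = μ_k N = 0.65×343.8 = 223 N.

f ≈ 223 N (up the incline)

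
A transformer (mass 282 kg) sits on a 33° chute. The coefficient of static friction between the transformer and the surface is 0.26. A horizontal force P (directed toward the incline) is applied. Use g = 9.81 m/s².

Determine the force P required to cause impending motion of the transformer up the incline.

At impending motion up the slope, friction acts down-slope at its limit: f = μ_s N.
Perpendicular to the incline: N = m g cos θ + P sin θ.
Along the incline: P cos θ = m g sin θ + μ_s N = m g sin θ + μ_s (m g cos θ + P sin θ).
Solving, P (cos θ − μ_s sin θ) = m g (sin θ + μ_s cos θ), so P = 282×9.81×(sin 33° + 0.26 cos 33°)/(cos 33° − 0.26 sin 33°) = 2770×0.7627/0.6971 = 3030 N.

P ≈ 3030 N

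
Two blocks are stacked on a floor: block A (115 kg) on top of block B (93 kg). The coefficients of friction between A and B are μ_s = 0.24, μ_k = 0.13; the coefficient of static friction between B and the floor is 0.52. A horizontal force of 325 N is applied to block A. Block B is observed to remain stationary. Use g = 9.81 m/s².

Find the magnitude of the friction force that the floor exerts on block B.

Normal force at the A–B interface: N₁ = m_A g = 1128 N.
Maximum static friction on A from B: μ_s N₁ = 0.24×1128 = 270.8 N.
Since P = 325 N > 270.8 N, A slides on B; the A–B friction is kinetic: f₁ = μ_k N₁ = 0.13×1128 = 147 N.
B experiences an equal 147 N forward from A (third law). B is in equilibrium, so the floor supplies f₂ = 147 N of static friction (limit μ_s(m_A+m_B)g = 1061 N, not exceeded).

f ≈ 147 N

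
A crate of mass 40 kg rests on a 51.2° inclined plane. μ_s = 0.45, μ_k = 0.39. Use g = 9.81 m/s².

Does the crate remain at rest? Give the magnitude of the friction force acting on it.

f ≈ 95.9 N

N = m g cos θ = 246 N.
Down-slope weight component: m g sin θ = 306 N.
μ_s N = 111 N.
306 > 111 N, so it slides; kinetic friction f = μ_k N = 0.39×246 = 95.9 N.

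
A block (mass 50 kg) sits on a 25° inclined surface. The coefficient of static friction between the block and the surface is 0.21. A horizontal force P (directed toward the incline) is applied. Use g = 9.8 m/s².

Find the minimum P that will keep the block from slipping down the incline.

The block tends to slide down (tan θ > μ_s), so at the point of impending slip friction acts up-slope at its limit: f = μ_s N.
Perpendicular to the incline: N = m g cos θ + P sin θ.
Along the incline: P cos θ + μ_s N = m g sin θ, i.e. P cos θ + μ_s (m g cos θ + P sin θ) = m g sin θ.
Solving, P (cos θ + μ_s sin θ) = m g (sin θ − μ_s cos θ), so P = 490×0.2323/0.9951 = 114 N.

P_min ≈ 114 N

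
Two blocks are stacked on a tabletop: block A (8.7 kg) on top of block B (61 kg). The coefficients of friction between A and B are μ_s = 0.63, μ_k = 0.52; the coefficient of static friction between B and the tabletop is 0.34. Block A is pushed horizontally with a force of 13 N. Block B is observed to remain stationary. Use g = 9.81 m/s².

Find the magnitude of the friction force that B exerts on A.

f ≈ 13 N

Normal force at the A–B interface: N₁ = m_A g = 85.35 N.
So the A–B interface can sustain at most μ_s N₁ = 53.77 N of static friction.
Since P = 13 N ≤ 53.77 N, A does not slip on B; friction on A equals P = 13 N.
B experiences an equal 13 N forward from A (third law). B is in equilibrium, so the floor supplies f₂ = 13 N of static friction (limit μ_s(m_A+m_B)g = 232.5 N, not exceeded).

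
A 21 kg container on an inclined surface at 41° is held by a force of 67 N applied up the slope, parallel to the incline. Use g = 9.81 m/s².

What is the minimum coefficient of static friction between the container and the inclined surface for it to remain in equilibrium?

μ_s,min ≈ 0.438

N = m g cos θ = 155.5 N.
Friction must make up the shortfall along the incline: f = m g sin θ − P = 135.2 − 67 = 68.15 N.
At the threshold f = μ_s N, so μ_s,min = 68.15/155.5 = 0.438.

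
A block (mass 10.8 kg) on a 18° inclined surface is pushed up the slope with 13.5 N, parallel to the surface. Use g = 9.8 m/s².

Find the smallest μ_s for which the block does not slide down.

N = m g cos θ = 100.7 N.
Friction must make up the shortfall along the incline: f = m g sin θ − P = 32.71 − 13.5 = 19.21 N.
At the threshold f = μ_s N, so μ_s,min = 19.21/100.7 = 0.191.

μ_s,min ≈ 0.191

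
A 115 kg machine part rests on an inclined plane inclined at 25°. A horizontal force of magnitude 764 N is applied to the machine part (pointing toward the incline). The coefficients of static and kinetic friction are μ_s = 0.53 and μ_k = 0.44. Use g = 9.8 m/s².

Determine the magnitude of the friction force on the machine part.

f ≈ 216 N (down the incline)

Normal direction: N = m g cos θ + P sin θ = 1344 N.
Parallel to the incline: P cos θ − m g sin θ = 692.4 − 476.3 = 216.1 N; the friction needed to balance this is 216.1 N acting down the slope.
The limit of static friction is μ_s N = 712.5 N.
|f_req| = 216.1 ≤ 712.5 N → the machine part is in equilibrium; friction equals the required value.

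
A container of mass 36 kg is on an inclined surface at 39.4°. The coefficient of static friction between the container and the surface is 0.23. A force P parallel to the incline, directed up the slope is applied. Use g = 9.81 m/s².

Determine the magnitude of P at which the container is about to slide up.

P ≈ 287 N

At impending motion up the slope, friction acts down-slope at its limit: f = μ_s N.
P is parallel to the surface, so N = m g cos θ = 273 N.
Along the incline: P = m g sin θ + μ_s N = 224 + 0.23×273 = 287 N.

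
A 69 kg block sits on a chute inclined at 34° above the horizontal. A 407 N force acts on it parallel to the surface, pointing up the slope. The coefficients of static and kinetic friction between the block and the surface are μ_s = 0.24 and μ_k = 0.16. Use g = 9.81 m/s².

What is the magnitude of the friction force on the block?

Normal force: N = m g cos θ = 69 × 9.81 × cos 34° = 561.2 N.
The friction needed for equilibrium is m g sin θ − P = 378.5 − 407 = -28.49 N, measured positive up-slope.
The static-friction ceiling is μ_s N = 0.24 × 561.2 = 134.7 N.
Since |-28.49| ≤ 134.7 N, the block remains in static equilibrium and friction takes exactly the required value.

f ≈ 28.5 N (down the incline)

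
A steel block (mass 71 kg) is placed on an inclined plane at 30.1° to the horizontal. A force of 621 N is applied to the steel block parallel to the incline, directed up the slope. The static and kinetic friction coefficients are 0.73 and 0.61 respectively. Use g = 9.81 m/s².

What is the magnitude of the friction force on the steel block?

Perpendicular to the surface, N = m g cos θ = 71·9.81·cos 30.1° = 602.6 N.
Parallel to the incline, ΣF = 0 gives f = m g sin θ − P = 349.3 − 621 = -271.7 N (up-slope positive).
Static friction can supply at most μ_s N = 439.9 N.
Since |-271.7| ≤ 439.9 N, static friction is sufficient; f equals the required value, not μ_s N.

f ≈ 272 N (down the incline)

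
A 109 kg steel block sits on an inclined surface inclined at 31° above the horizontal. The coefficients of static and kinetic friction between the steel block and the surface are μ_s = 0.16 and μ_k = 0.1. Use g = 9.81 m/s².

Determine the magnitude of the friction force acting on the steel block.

f ≈ 91.7 N (up the incline)

Normal force: N = m g cos θ = 109 × 9.81 × cos 31° = 916.6 N.
For equilibrium along the incline, friction must balance the weight component: f = m g sin θ = 550.7 N up the slope.
Maximum static friction available: μ_s N = 0.16 × 916.6 = 146.6 N.
|550.7| exceeds 146.6 N, so the steel block slips down-slope; friction is kinetic, f = μ_k N = 0.1×916.6 = 91.7 N.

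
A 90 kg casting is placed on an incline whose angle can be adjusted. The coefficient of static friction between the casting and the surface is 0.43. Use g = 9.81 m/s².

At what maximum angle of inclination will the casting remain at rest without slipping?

θ_max ≈ 23.3°

At the slip threshold, m g sin θ = μ_s · m g cos θ, so tan θ = μ_s.
θ_max = arctan(0.43) = 23.3°.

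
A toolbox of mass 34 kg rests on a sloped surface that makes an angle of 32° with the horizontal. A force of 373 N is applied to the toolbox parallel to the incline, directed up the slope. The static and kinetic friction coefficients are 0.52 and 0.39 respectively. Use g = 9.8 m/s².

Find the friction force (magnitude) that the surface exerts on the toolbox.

Normal force: N = m g cos θ = 34 × 9.8 × cos 32° = 282.6 N.
The friction needed for equilibrium is m g sin θ − P = 176.6 − 373 = -196.4 N, measured positive up-slope.
Maximum static friction available: μ_s N = 0.52 × 282.6 = 146.9 N.
|-196.4| exceeds 146.9 N, so the toolbox slips up-slope; friction is kinetic, f = μ_k N = 0.39×282.6 = 110 N.

f ≈ 110 N (down the incline)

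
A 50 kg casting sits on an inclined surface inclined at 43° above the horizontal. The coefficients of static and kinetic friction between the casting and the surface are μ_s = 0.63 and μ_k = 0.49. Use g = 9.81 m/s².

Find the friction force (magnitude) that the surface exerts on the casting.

f ≈ 176 N (up the incline)

Perpendicular to the surface, N = m g cos θ = 50·9.81·cos 43° = 358.7 N.
Along the slope the weight component is m g sin θ = 334.5 N; friction must supply exactly this, acting up-slope.
The static-friction ceiling is μ_s N = 0.63 × 358.7 = 226 N.
Since |334.5| > 226 N, static friction cannot hold it; the casting slides down the incline and kinetic friction applies: f = μ_k N = 0.49 × 358.7 = 176 N.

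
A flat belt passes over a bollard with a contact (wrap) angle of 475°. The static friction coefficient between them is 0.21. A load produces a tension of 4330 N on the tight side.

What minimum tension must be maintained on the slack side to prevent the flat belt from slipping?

Capstan equation at impending slip: T_tight/T_slack = e^{μβ}.
β = 475° = 8.29 rad; e^{μβ} = e^{0.21×8.29} = 5.703.
T_slack = T_tight / e^{μβ} = 4330 / 5.703 = 759 N.

T_min ≈ 759 N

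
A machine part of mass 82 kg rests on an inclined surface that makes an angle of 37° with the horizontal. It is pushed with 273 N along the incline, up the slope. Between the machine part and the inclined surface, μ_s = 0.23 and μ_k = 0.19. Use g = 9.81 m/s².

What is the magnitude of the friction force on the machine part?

f ≈ 122 N (up the incline)

Perpendicular to the surface, N = m g cos θ = 82·9.81·cos 37° = 642.4 N.
The friction needed for equilibrium is m g sin θ − P = 484.1 − 273 = 211.1 N, measured positive up-slope.
Maximum static friction available: μ_s N = 0.23 × 642.4 = 147.8 N.
Since |211.1| > 147.8 N, static friction cannot hold it; the machine part slides down the incline and kinetic friction applies: f = μ_k N = 0.19 × 642.4 = 122 N.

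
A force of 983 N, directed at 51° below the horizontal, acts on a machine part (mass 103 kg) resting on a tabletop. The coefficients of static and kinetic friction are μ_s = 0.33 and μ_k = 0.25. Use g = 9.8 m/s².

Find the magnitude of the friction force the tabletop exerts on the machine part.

f ≈ 443 N

The vertical component of P adds to the normal force: N = m g + P sin α = 1009 + 763.9 = 1773 N.
For equilibrium, f = P cos α = 983×cos 51° = 618.6 N.
μ_s N = 0.33 × 1773 = 585.2 N.
The required friction exceeds μ_s N, so the machine part moves and f = μ_k N = 443 N.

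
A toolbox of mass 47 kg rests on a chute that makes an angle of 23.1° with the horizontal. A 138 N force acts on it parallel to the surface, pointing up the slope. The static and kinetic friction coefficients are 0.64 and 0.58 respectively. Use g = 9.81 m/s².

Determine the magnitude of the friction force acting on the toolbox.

f ≈ 42.9 N (up the incline)

Perpendicular to the surface, N = m g cos θ = 47·9.81·cos 23.1° = 424.1 N.
Parallel to the incline, ΣF = 0 gives f = m g sin θ − P = 180.9 − 138 = 42.89 N (up-slope positive).
The static-friction ceiling is μ_s N = 0.64 × 424.1 = 271.4 N.
Since |42.89| ≤ 271.4 N, no slip — friction simply equals what equilibrium demands.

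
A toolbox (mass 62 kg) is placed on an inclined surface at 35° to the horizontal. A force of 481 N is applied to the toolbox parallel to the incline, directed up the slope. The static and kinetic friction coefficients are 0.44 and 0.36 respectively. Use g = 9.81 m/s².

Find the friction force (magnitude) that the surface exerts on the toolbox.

f ≈ 132 N (down the incline)

Normal force: N = m g cos θ = 62 × 9.81 × cos 35° = 498.2 N.
The friction needed for equilibrium is m g sin θ − P = 348.9 − 481 = -132.1 N, measured positive up-slope.
The static-friction ceiling is μ_s N = 0.44 × 498.2 = 219.2 N.
Since |-132.1| ≤ 219.2 N, no slip — friction simply equals what equilibrium demands.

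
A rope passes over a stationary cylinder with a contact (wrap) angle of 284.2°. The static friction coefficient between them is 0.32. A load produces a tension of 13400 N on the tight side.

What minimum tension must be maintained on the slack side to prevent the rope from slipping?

T_min ≈ 2740 N

Capstan equation at impending slip: T_tight/T_slack = e^{μβ}.
β = 284.2° = 4.96 rad; e^{μβ} = e^{0.32×4.96} = 4.89.
T_slack = T_tight / e^{μβ} = 13400 / 4.89 = 2740 N.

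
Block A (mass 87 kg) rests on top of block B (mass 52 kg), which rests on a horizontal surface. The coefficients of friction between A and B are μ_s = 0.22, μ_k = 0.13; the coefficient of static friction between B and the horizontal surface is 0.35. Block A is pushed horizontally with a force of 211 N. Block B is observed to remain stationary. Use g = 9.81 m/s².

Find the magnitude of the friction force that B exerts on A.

Between the blocks, N₁ = m_A g = 853.5 N.
Maximum static friction on A from B: μ_s N₁ = 0.22×853.5 = 187.8 N.
P = 211 N exceeds that limit, so A slips over B and the interface friction becomes kinetic: f₁ = μ_k N₁ = 0.13×853.5 = 111 N.
By Newton's third law B feels 111 N forward from A. With B stationary, the floor's static friction on B balances it: f₂ = 111 N (well within μ_s(m_A+m_B)g = 477.3 N).

f ≈ 111 N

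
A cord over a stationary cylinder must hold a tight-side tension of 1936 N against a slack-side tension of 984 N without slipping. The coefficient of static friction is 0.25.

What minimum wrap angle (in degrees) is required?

T₂/T₁ = e^{μβ} → β = ln(T₂/T₁)/μ.
β = ln(1936/984)/0.25 = 0.6768/0.25 = 2.707 rad.
In degrees: β = 2.707 × 180/π = 155°.

β_min ≈ 155°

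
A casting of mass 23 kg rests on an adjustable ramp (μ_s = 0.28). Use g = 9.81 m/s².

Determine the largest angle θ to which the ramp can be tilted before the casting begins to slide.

θ_max ≈ 15.6°

At the slip threshold, m g sin θ = μ_s · m g cos θ, so tan θ = μ_s.
θ_max = arctan(0.28) = 15.6°.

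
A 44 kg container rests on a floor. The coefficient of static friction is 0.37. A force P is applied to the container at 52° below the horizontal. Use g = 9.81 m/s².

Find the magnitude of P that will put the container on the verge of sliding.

P ≈ 493 N

N = m g + P sin α (the push presses the container into the floor).
At impending slip, P cos α = μ_s N = μ_s (m g + P sin α).
Solving: P (cos α − μ_s sin α) = μ_s m g → P = 0.37×432/(cos 52° − 0.37 sin 52°) = 160/0.3241 = 493 N.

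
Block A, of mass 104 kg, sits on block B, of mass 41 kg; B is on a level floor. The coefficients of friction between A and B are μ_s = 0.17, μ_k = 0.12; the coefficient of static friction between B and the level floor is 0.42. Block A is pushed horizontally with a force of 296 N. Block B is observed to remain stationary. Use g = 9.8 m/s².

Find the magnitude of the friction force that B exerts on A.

Between the blocks, N₁ = m_A g = 1019 N.
So the A–B interface can sustain at most μ_s N₁ = 173.3 N of static friction.
P = 296 N exceeds that limit, so A slips over B and the interface friction becomes kinetic: f₁ = μ_k N₁ = 0.12×1019 = 122 N.
B experiences an equal 122 N forward from A (third law). B is in equilibrium, so the floor supplies f₂ = 122 N of static friction (limit μ_s(m_A+m_B)g = 596.8 N, not exceeded).

f ≈ 122 N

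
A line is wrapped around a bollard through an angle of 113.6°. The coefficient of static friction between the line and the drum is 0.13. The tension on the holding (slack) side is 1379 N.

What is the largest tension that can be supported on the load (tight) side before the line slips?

At impending slip the capstan equation gives T₂/T₁ = e^{μβ} with β in radians.
β = 113.6° × π/180 = 1.983 rad.
e^{μβ} = e^{0.13×1.983} = 1.294.
T₂ = T₁ · e^{μβ} = 1379 × 1.294 = 1780 N.

T_max ≈ 1780 N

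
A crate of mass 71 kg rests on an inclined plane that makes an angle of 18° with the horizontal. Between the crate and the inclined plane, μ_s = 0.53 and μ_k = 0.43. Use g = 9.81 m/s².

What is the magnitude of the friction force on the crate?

f ≈ 215 N (up the incline)

The normal reaction is N = m g cos θ = 662.4 N.
Along the slope the weight component is m g sin θ = 215.2 N; friction must supply exactly this, acting up-slope.
Maximum static friction available: μ_s N = 0.53 × 662.4 = 351.1 N.
Since |215.2| ≤ 351.1 N, no slip — friction simply equals what equilibrium demands.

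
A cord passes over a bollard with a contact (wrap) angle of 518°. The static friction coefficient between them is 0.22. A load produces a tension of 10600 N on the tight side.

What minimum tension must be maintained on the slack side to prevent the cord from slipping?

T_min ≈ 1450 N

Capstan equation at impending slip: T_tight/T_slack = e^{μβ}.
β = 518° = 9.041 rad; e^{μβ} = e^{0.22×9.041} = 7.308.
T_slack = T_tight / e^{μβ} = 10600 / 7.308 = 1450 N.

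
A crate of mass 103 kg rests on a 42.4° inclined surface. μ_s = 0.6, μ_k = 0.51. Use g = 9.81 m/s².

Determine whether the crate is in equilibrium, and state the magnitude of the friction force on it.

f ≈ 381 N

N = m g cos θ = 746 N.
Down-slope weight component: m g sin θ = 681 N.
μ_s N = 448 N.
681 > 448 N, so it slides; kinetic friction f = μ_k N = 0.51×746 = 381 N.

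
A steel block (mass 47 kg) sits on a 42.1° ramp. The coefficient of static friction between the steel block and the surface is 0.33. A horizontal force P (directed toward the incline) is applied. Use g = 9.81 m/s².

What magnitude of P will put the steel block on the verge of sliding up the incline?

P ≈ 810 N

At impending motion up the slope, friction acts down-slope at its limit: f = μ_s N.
Perpendicular to the incline: N = m g cos θ + P sin θ.
Along the incline: P cos θ = m g sin θ + μ_s N = m g sin θ + μ_s (m g cos θ + P sin θ).
Solving, P (cos θ − μ_s sin θ) = m g (sin θ + μ_s cos θ), so P = 47×9.81×(sin 42.1° + 0.33 cos 42.1°)/(cos 42.1° − 0.33 sin 42.1°) = 461×0.9153/0.5207 = 810 N.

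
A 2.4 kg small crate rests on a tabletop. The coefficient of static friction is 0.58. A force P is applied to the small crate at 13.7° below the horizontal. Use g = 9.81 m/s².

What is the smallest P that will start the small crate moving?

N = m g + P sin α (the push presses the small crate into the tabletop).
At impending slip, P cos α = μ_s N = μ_s (m g + P sin α).
Solving: P (cos α − μ_s sin α) = μ_s m g → P = 0.58×23.5/(cos 13.7° − 0.58 sin 13.7°) = 13.7/0.8342 = 16.4 N.

P ≈ 16.4 N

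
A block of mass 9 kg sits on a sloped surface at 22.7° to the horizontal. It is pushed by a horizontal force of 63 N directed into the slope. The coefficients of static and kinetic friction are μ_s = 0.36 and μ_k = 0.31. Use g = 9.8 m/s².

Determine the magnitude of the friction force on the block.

f ≈ 24.1 N (down the incline)

Resolve perpendicular to the incline: N = m g cos θ + P sin θ = 9×9.8×cos 22.7° + 63×sin 22.7° = 105.7 N.
Parallel to the incline: P cos θ − m g sin θ = 58.12 − 34.04 = 24.08 N; the friction needed to balance this is 24.08 N acting down the slope.
The limit of static friction is μ_s N = 38.04 N.
Since 24.08 N is within the 38.04 N limit, the block stays put and friction is exactly 24.1 N.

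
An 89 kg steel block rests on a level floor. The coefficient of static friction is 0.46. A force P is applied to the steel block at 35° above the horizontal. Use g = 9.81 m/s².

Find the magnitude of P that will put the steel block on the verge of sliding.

N = m g − P sin α (the pull lifts the steel block).
At impending slip, P cos α = μ_s N = μ_s (m g − P sin α).
Solving: P (cos α + μ_s sin α) = μ_s m g → P = 0.46×873/(cos 35° + 0.46 sin 35°) = 402/1.083 = 371 N.

P ≈ 371 N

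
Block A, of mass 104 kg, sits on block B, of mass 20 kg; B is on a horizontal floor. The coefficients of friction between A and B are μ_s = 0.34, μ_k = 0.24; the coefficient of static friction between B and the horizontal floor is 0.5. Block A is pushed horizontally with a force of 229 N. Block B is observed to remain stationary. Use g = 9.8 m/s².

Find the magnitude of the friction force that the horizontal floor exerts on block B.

f ≈ 229 N

Between the blocks, N₁ = m_A g = 1019 N.
Maximum static friction on A from B: μ_s N₁ = 0.34×1019 = 346.5 N.
Since P = 229 N ≤ 346.5 N, A does not slip on B; friction on A equals P = 229 N.
B experiences an equal 229 N forward from A (third law). B is in equilibrium, so the floor supplies f₂ = 229 N of static friction (limit μ_s(m_A+m_B)g = 607.6 N, not exceeded).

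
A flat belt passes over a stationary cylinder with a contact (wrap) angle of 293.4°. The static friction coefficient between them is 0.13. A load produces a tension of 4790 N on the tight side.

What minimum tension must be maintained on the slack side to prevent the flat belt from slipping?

T_min ≈ 2460 N

Capstan equation at impending slip: T_tight/T_slack = e^{μβ}.
β = 293.4° = 5.121 rad; e^{μβ} = e^{0.13×5.121} = 1.946.
T_slack = T_tight / e^{μβ} = 4790 / 1.946 = 2460 N.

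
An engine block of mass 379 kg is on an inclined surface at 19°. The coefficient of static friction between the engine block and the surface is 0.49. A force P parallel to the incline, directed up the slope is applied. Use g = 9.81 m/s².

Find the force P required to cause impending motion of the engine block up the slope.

At impending motion up the slope, friction acts down-slope at its limit: f = μ_s N.
P is parallel to the surface, so N = m g cos θ = 3520 N.
Along the incline: P = m g sin θ + μ_s N = 1210 + 0.49×3520 = 2930 N.

P ≈ 2930 N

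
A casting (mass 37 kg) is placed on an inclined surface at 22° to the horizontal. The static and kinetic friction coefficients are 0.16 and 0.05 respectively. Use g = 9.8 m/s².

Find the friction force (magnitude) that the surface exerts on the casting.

Perpendicular to the surface, N = m g cos θ = 37·9.8·cos 22° = 336.2 N.
Along the slope the weight component is m g sin θ = 135.8 N; friction must supply exactly this, acting up-slope.
Maximum static friction available: μ_s N = 0.16 × 336.2 = 53.79 N.
Since |135.8| > 53.79 N, static friction cannot hold it; the casting slides down the incline and kinetic friction applies: f = μ_k N = 0.05 × 336.2 = 16.8 N.

f ≈ 16.8 N (up the incline)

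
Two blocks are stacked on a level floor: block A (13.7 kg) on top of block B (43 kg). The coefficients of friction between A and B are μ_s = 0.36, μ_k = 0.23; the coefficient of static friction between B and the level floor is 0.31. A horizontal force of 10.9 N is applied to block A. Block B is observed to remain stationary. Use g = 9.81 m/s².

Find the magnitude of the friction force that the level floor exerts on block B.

Between the blocks, N₁ = m_A g = 134.4 N.
So the A–B interface can sustain at most μ_s N₁ = 48.38 N of static friction.
Since P = 10.9 N ≤ 48.38 N, A does not slip on B; friction on A equals P = 10.9 N.
By Newton's third law B feels 10.9 N forward from A. With B stationary, the floor's static friction on B balances it: f₂ = 10.9 N (well within μ_s(m_A+m_B)g = 172.4 N).

f ≈ 10.9 N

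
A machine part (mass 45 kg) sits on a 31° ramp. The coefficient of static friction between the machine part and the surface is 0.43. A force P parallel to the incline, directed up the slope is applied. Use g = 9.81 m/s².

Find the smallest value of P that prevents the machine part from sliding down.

The machine part tends to slide down (tan θ > μ_s), so at the point of impending slip friction acts up-slope at its limit: f = μ_s N.
P is parallel to the surface, so N = m g cos θ = 378 N.
Along the incline: P + μ_s N = m g sin θ, so P = 227 − 0.43×378 = 64.7 N.

P_min ≈ 64.7 N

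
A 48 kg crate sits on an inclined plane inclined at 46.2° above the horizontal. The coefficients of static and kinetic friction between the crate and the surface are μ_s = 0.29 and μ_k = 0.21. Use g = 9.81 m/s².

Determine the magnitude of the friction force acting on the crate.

The normal reaction is N = m g cos θ = 325.9 N.
Along the slope the weight component is m g sin θ = 339.9 N; friction must supply exactly this, acting up-slope.
The static-friction ceiling is μ_s N = 0.29 × 325.9 = 94.52 N.
Since |339.9| > 94.52 N, static friction cannot hold it; the crate slides down the incline and kinetic friction applies: f = μ_k N = 0.21 × 325.9 = 68.4 N.

f ≈ 68.4 N (up the incline)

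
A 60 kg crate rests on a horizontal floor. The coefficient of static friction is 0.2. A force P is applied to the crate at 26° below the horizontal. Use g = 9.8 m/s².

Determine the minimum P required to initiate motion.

P ≈ 145 N

N = m g + P sin α (the push presses the crate into the horizontal floor).
At impending slip, P cos α = μ_s N = μ_s (m g + P sin α).
Solving: P (cos α − μ_s sin α) = μ_s m g → P = 0.2×588/(cos 26° − 0.2 sin 26°) = 118/0.8111 = 145 N.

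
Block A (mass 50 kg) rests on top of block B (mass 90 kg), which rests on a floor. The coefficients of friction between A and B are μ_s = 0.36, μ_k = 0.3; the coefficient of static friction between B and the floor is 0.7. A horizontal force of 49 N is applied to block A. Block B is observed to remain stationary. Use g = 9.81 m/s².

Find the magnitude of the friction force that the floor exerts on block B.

f ≈ 49 N

Normal force at the A–B interface: N₁ = m_A g = 490.5 N.
Maximum static friction on A from B: μ_s N₁ = 0.36×490.5 = 176.6 N.
Since P = 49 N ≤ 176.6 N, A does not slip on B; friction on A equals P = 49 N.
By Newton's third law B feels 49 N forward from A. With B stationary, the floor's static friction on B balances it: f₂ = 49 N (well within μ_s(m_A+m_B)g = 961.4 N).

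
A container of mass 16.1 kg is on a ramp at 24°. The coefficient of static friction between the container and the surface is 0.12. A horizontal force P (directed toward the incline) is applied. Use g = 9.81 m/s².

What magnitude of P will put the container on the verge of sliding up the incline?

At impending motion up the slope, friction acts down-slope at its limit: f = μ_s N.
Perpendicular to the incline: N = m g cos θ + P sin θ.
Along the incline: P cos θ = m g sin θ + μ_s N = m g sin θ + μ_s (m g cos θ + P sin θ).
Solving, P (cos θ − μ_s sin θ) = m g (sin θ + μ_s cos θ), so P = 16.1×9.81×(sin 24° + 0.12 cos 24°)/(cos 24° − 0.12 sin 24°) = 158×0.5164/0.8647 = 94.3 N.

P ≈ 94.3 N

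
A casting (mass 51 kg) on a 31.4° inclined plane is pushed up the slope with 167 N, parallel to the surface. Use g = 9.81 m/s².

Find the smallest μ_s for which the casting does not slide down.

N = m g cos θ = 427 N.
Friction must make up the shortfall along the incline: f = m g sin θ − P = 260.7 − 167 = 93.67 N.
At the threshold f = μ_s N, so μ_s,min = 93.67/427 = 0.219.

μ_s,min ≈ 0.219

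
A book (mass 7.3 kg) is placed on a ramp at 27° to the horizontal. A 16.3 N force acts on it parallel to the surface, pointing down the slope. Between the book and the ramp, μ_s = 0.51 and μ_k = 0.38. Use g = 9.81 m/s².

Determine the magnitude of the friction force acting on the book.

Perpendicular to the surface, N = m g cos θ = 7.3·9.81·cos 27° = 63.81 N.
The friction needed for equilibrium is m g sin θ + P = 32.51 + 16.3 = 48.81 N, measured positive up-slope.
Static friction can supply at most μ_s N = 32.54 N.
|48.81| exceeds 32.54 N, so the book slips down-slope; friction is kinetic, f = μ_k N = 0.38×63.81 = 24.2 N.

f ≈ 24.2 N (up the incline)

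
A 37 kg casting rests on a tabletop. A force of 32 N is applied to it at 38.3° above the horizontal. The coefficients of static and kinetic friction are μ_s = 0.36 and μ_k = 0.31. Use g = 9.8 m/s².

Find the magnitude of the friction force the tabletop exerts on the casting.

f ≈ 25.1 N

The vertical component of P reduces the normal force: N = m g − P sin α = 362.6 − 19.83 = 342.8 N.
The horizontal driving force is P cos α = 25.11 N, so equilibrium needs friction f = 25.11 N.
The static-friction limit is μ_s N = 123.4 N.
25.11 ≤ 123.4 N → static; friction equals the required 25.1 N.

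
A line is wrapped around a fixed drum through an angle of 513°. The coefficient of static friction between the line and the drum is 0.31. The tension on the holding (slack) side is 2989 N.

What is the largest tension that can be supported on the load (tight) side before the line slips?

T_max ≈ 48000 N

At impending slip the capstan equation gives T₂/T₁ = e^{μβ} with β in radians.
β = 513° × π/180 = 8.954 rad.
e^{μβ} = e^{0.31×8.954} = 16.05.
T₂ = T₁ · e^{μβ} = 2989 × 16.05 = 48000 N.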